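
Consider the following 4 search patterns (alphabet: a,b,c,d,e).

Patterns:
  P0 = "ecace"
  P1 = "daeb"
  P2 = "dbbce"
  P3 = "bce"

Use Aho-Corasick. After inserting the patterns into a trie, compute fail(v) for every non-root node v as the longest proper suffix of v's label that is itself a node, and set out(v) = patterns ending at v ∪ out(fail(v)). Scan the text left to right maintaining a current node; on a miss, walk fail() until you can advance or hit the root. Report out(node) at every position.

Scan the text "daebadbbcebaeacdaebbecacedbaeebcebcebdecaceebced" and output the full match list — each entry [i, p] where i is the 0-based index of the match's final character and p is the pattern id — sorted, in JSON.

Build:
Trie nodes:
  0='ε' goto b→14 d→6 e→1
  1='e' goto c→2
  2='ec' goto a→3
  3='eca' goto c→4
  4='ecac' goto e→5
  5='ecace' goto ·  ←P0
  6='d' goto a→7 b→10
  7='da' goto e→8
  8='dae' goto b→9
  9='daeb' goto ·  ←P1
  10='db' goto b→11
  11='dbb' goto c→12
  12='dbbc' goto e→13
  13='dbbce' goto ·  ←P2
  14='b' goto c→15
  15='bc' goto e→16
  16='bce' goto ·  ←P3

Failure links (BFS by depth):
  fail(1) 'e': from fail(0)=0 chase 'e': 0 ⇒ 0;  out=∅∪out(0)=∅
  fail(6) 'd': from fail(0)=0 chase 'd': 0 ⇒ 0;  out=∅∪out(0)=∅
  fail(14) 'b': from fail(0)=0 chase 'b': 0 ⇒ 0;  out=∅∪out(0)=∅
  fail(2) 'ec': from fail(1)=0 chase 'c': 0 ⇒ 0;  out=∅∪out(0)=∅
  fail(7) 'da': from fail(6)=0 chase 'a': 0 ⇒ 0;  out=∅∪out(0)=∅
  fail(10) 'db': from fail(6)=0 chase 'b': 0 ⇒ 14;  out=∅∪out(14)=∅
  fail(15) 'bc': from fail(14)=0 chase 'c': 0 ⇒ 0;  out=∅∪out(0)=∅
  fail(3) 'eca': from fail(2)=0 chase 'a': 0 ⇒ 0;  out=∅∪out(0)=∅
  fail(8) 'dae': from fail(7)=0 chase 'e': 0 ⇒ 1;  out=∅∪out(1)=∅
  fail(11) 'dbb': from fail(10)=14 chase 'b': 14→0 ⇒ 14;  out=∅∪out(14)=∅
  fail(16) 'bce': from fail(15)=0 chase 'e': 0 ⇒ 1;  out={3}∪out(1)={3}
  fail(4) 'ecac': from fail(3)=0 chase 'c': 0 ⇒ 0;  out=∅∪out(0)=∅
  fail(9) 'daeb': from fail(8)=1 chase 'b': 1→0 ⇒ 14;  out={1}∪out(14)={1}
  fail(12) 'dbbc': from fail(11)=14 chase 'c': 14 ⇒ 15;  out=∅∪out(15)=∅
  fail(5) 'ecace': from fail(4)=0 chase 'e': 0 ⇒ 1;  out={0}∪out(1)={0}
  fail(13) 'dbbce': from fail(12)=15 chase 'e': 15 ⇒ 16;  out={2}∪out(16)={2,3}

Text stream:
[0] read 'd'  n0⇒n6
[1] read 'a'  n6⇒n7
[2] read 'e'  n7⇒n8
[3] read 'b'  n8⇒n9  → match P1@[0:3]
[4] read 'a'  n9⇒n0 (fail-walked)
[5] read 'd'  n0⇒n6
[6] read 'b'  n6⇒n10
[7] read 'b'  n10⇒n11
[8] read 'c'  n11⇒n12
[9] read 'e'  n12⇒n13  → match P2@[5:9],P3@[7:9]
[10] read 'b'  n13⇒n14 (fail-walked)
[11] read 'a'  n14⇒n0 (fail-walked)
[12] read 'e'  n0⇒n1
[13] read 'a'  n1⇒n0 (fail-walked)
[14] read 'c'  n0⇒n0
[15] read 'd'  n0⇒n6
[16] read 'a'  n6⇒n7
[17] read 'e'  n7⇒n8
[18] read 'b'  n8⇒n9  → match P1@[15:18]
[19] read 'b'  n9⇒n14 (fail-walked)
[20] read 'e'  n14⇒n1 (fail-walked)
[21] read 'c'  n1⇒n2
[22] read 'a'  n2⇒n3
[23] read 'c'  n3⇒n4
[24] read 'e'  n4⇒n5  → match P0@[20:24]
[25] read 'd'  n5⇒n6 (fail-walked)
[26] read 'b'  n6⇒n10
[27] read 'a'  n10⇒n0 (fail-walked)
[28] read 'e'  n0⇒n1
[29] read 'e'  n1⇒n1 (fail-walked)
[30] read 'b'  n1⇒n14 (fail-walked)
[31] read 'c'  n14⇒n15
[32] read 'e'  n15⇒n16  → match P3@[30:32]
[33] read 'b'  n16⇒n14 (fail-walked)
[34] read 'c'  n14⇒n15
[35] read 'e'  n15⇒n16  → match P3@[33:35]
[36] read 'b'  n16⇒n14 (fail-walked)
[37] read 'd'  n14⇒n6 (fail-walked)
[38] read 'e'  n6⇒n1 (fail-walked)
[39] read 'c'  n1⇒n2
[40] read 'a'  n2⇒n3
[41] read 'c'  n3⇒n4
[42] read 'e'  n4⇒n5  → match P0@[38:42]
[43] read 'e'  n5⇒n1 (fail-walked)
[44] read 'b'  n1⇒n14 (fail-walked)
[45] read 'c'  n14⇒n15
[46] read 'e'  n15⇒n16  → match P3@[44:46]
[47] read 'd'  n16⇒n6 (fail-walked)

All matches (sorted): [[3,1],[9,2],[9,3],[18,1],[24,0],[32,3],[35,3],[42,0],[46,3]]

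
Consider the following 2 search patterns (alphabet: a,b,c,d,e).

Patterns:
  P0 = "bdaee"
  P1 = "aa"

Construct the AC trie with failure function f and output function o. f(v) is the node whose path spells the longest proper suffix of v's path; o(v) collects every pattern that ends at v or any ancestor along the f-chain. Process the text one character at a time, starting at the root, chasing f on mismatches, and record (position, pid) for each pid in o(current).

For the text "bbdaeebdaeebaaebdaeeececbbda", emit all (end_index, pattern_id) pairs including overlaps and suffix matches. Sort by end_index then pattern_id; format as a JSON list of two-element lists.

Build automaton:
Trie (insert patterns):
  n0 'ε': a→6 b→1
  n1 'b': d→2
  n2 'bd': a→3
  n3 'bda': e→4
  n4 'bdae': e→5
  n5 'bdaee': ·  [P0 ends]
  n6 'a': a→7
  n7 'aa': ·  [P1 ends]

Failure links (BFS by depth):
  n1('b'): parent n0 fail=0; on 'b' 0 → fail=0;  out ∅∪∅=∅
  n6('a'): parent n0 fail=0; on 'a' 0 → fail=0;  out ∅∪∅=∅
  n2('bd'): parent n1 fail=0; on 'd' 0 → fail=0;  out ∅∪∅=∅
  n7('aa'): parent n6 fail=0; on 'a' 0 → fail=6;  out {1}∪∅={1}
  n3('bda'): parent n2 fail=0; on 'a' 0 → fail=6;  out ∅∪∅=∅
  n4('bdae'): parent n3 fail=6; on 'e' 6→0 → fail=0;  out ∅∪∅=∅
  n5('bdaee'): parent n4 fail=0; on 'e' 0 → fail=0;  out {0}∪∅={0}

Text stream:
pos 0 'b': at 1
pos 1 'b': at 1 ·f
pos 2 'd': at 2
pos 3 'a': at 3
pos 4 'e': at 4
pos 5 'e': at 5  → match P0@[1:5]
pos 6 'b': at 1 ·f
pos 7 'd': at 2
pos 8 'a': at 3
pos 9 'e': at 4
pos 10 'e': at 5  → match P0@[6:10]
pos 11 'b': at 1 ·f
pos 12 'a': at 6 ·f
pos 13 'a': at 7  → match P1@[12:13]
pos 14 'e': at 0 ·f
pos 15 'b': at 1
pos 16 'd': at 2
pos 17 'a': at 3
pos 18 'e': at 4
pos 19 'e': at 5  → match P0@[15:19]
pos 20 'e': at 0 ·f
pos 21 'c': at 0
pos 22 'e': at 0
pos 23 'c': at 0
pos 24 'b': at 1
pos 25 'b': at 1 ·f
pos 26 'd': at 2
pos 27 'a': at 3

Matches: [[5,0],[10,0],[13,1],[19,0]]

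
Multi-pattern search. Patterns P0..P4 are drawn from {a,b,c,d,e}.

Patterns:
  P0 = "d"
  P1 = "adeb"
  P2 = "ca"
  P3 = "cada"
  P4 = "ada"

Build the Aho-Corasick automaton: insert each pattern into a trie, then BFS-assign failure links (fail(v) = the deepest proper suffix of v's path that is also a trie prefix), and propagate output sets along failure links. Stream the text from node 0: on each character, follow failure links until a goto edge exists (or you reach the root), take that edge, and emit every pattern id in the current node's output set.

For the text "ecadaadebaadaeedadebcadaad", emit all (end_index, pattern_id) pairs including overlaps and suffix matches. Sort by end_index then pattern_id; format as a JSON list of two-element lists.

Build:
Trie nodes:
  0='ε' goto a→2 c→6 d→1
  1='d' goto ·  [P0 ends]
  2='a' goto d→3
  3='ad' goto a→10 e→4
  4='ade' goto b→5
  5='adeb' goto ·  [P1 ends]
  6='c' goto a→7
  7='ca' goto d→8  [P2 ends]
  8='cad' goto a→9
  9='cada' goto ·  [P3 ends]
  10='ada' goto ·  [P4 ends]

Failure links (BFS by depth):
  fail(1) 'd': from fail(0)=0 chase 'd': 0 ⇒ 0;  out={0}∪out(0)={0}
  fail(2) 'a': from fail(0)=0 chase 'a': 0 ⇒ 0;  out=∅∪out(0)=∅
  fail(6) 'c': from fail(0)=0 chase 'c': 0 ⇒ 0;  out=∅∪out(0)=∅
  fail(3) 'ad': from fail(2)=0 chase 'd': 0 ⇒ 1;  out=∅∪out(1)={0}
  fail(7) 'ca': from fail(6)=0 chase 'a': 0 ⇒ 2;  out={2}∪out(2)={2}
  fail(4) 'ade': from fail(3)=1 chase 'e': 1→0 ⇒ 0;  out=∅∪out(0)=∅
  fail(8) 'cad': from fail(7)=2 chase 'd': 2 ⇒ 3;  out=∅∪out(3)={0}
  fail(10) 'ada': from fail(3)=1 chase 'a': 1→0 ⇒ 2;  out={4}∪out(2)={4}
  fail(5) 'adeb': from fail(4)=0 chase 'b': 0 ⇒ 0;  out={1}∪out(0)={1}
  fail(9) 'cada': from fail(8)=3 chase 'a': 3 ⇒ 10;  out={3}∪out(10)={3,4}

Text stream:
[0] read 'e'  n0⇒n0
[1] read 'c'  n0⇒n6
[2] read 'a'  n6⇒n7  emit P2@[1:2]
[3] read 'd'  n7⇒n8  emit P0@[3:3]
[4] read 'a'  n8⇒n9  emit P3@[1:4],P4@[2:4]
[5] read 'a'  n9⇒n2 (via fail)
[6] read 'd'  n2⇒n3  emit P0@[6:6]
[7] read 'e'  n3⇒n4
[8] read 'b'  n4⇒n5  emit P1@[5:8]
[9] read 'a'  n5⇒n2 (via fail)
[10] read 'a'  n2⇒n2 (via fail)
[11] read 'd'  n2⇒n3  emit P0@[11:11]
[12] read 'a'  n3⇒n10  emit P4@[10:12]
[13] read 'e'  n10⇒n0 (via fail)
[14] read 'e'  n0⇒n0
[15] read 'd'  n0⇒n1  emit P0@[15:15]
[16] read 'a'  n1⇒n2 (via fail)
[17] read 'd'  n2⇒n3  emit P0@[17:17]
[18] read 'e'  n3⇒n4
[19] read 'b'  n4⇒n5  emit P1@[16:19]
[20] read 'c'  n5⇒n6 (via fail)
[21] read 'a'  n6⇒n7  emit P2@[20:21]
[22] read 'd'  n7⇒n8  emit P0@[22:22]
[23] read 'a'  n8⇒n9  emit P3@[20:23],P4@[21:23]
[24] read 'a'  n9⇒n2 (via fail)
[25] read 'd'  n2⇒n3  emit P0@[25:25]

All matches (sorted): [[2,2],[3,0],[4,3],[4,4],[6,0],[8,1],[11,0],[12,4],[15,0],[17,0],[19,1],[21,2],[22,0],[23,3],[23,4],[25,0]]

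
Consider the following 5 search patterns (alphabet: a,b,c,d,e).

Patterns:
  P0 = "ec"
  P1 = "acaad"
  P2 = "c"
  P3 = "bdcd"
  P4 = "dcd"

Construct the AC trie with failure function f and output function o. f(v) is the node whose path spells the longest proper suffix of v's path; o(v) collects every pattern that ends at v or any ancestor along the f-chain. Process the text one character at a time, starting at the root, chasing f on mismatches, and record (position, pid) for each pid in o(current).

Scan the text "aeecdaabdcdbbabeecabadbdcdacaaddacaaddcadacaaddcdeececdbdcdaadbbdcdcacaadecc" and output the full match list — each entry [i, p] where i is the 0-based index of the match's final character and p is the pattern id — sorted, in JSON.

Build:
Trie (insert patterns):
  0='ε' goto a→3 b→9 c→8 d→13 e→1
  1='e' goto c→2
  2='ec' goto ·  [P0 ends]
  3='a' goto c→4
  4='ac' goto a→5
  5='aca' goto a→6
  6='acaa' goto d→7
  7='acaad' goto ·  [P1 ends]
  8='c' goto ·  [P2 ends]
  9='b' goto d→10
  10='bd' goto c→11
  11='bdc' goto d→12
  12='bdcd' goto ·  [P3 ends]
  13='d' goto c→14
  14='dc' goto d→15
  15='dcd' goto ·  [P4 ends]

Failure links (BFS by depth):
  n1('e'): parent n0 fail=0; on 'e' 0 → fail=0;  out ∅∪∅=∅
  n3('a'): parent n0 fail=0; on 'a' 0 → fail=0;  out ∅∪∅=∅
  n8('c'): parent n0 fail=0; on 'c' 0 → fail=0;  out {2}∪∅={2}
  n9('b'): parent n0 fail=0; on 'b' 0 → fail=0;  out ∅∪∅=∅
  n13('d'): parent n0 fail=0; on 'd' 0 → fail=0;  out ∅∪∅=∅
  n2('ec'): parent n1 fail=0; on 'c' 0 → fail=8;  out {0}∪{2}={0,2}
  n4('ac'): parent n3 fail=0; on 'c' 0 → fail=8;  out ∅∪{2}={2}
  n10('bd'): parent n9 fail=0; on 'd' 0 → fail=13;  out ∅∪∅=∅
  n14('dc'): parent n13 fail=0; on 'c' 0 → fail=8;  out ∅∪{2}={2}
  n5('aca'): parent n4 fail=8; on 'a' 8→0 → fail=3;  out ∅∪∅=∅
  n11('bdc'): parent n10 fail=13; on 'c' 13 → fail=14;  out ∅∪{2}={2}
  n15('dcd'): parent n14 fail=8; on 'd' 8→0 → fail=13;  out {4}∪∅={4}
  n6('acaa'): parent n5 fail=3; on 'a' 3→0 → fail=3;  out ∅∪∅=∅
  n12('bdcd'): parent n11 fail=14; on 'd' 14 → fail=15;  out {3}∪{4}={3,4}
  n7('acaad'): parent n6 fail=3; on 'd' 3→0 → fail=13;  out {1}∪∅={1}

Scan:
[0] read 'a'  n0⇒n3
[1] read 'e'  n3⇒n1 ·f
[2] read 'e'  n1⇒n1 ·f
[3] read 'c'  n1⇒n2  → match P0@[2:3],P2@[3:3]
[4] read 'd'  n2⇒n13 ·f
[5] read 'a'  n13⇒n3 ·f
[6] read 'a'  n3⇒n3 ·f
[7] read 'b'  n3⇒n9 ·f
[8] read 'd'  n9⇒n10
[9] read 'c'  n10⇒n11  → match P2@[9:9]
[10] read 'd'  n11⇒n12  → match P3@[7:10],P4@[8:10]
[11] read 'b'  n12⇒n9 ·f
[12] read 'b'  n9⇒n9 ·f
[13] read 'a'  n9⇒n3 ·f
[14] read 'b'  n3⇒n9 ·f
[15] read 'e'  n9⇒n1 ·f
[16] read 'e'  n1⇒n1 ·f
[17] read 'c'  n1⇒n2  → match P0@[16:17],P2@[17:17]
[18] read 'a'  n2⇒n3 ·f
[19] read 'b'  n3⇒n9 ·f
[20] read 'a'  n9⇒n3 ·f
[21] read 'd'  n3⇒n13 ·f
[22] read 'b'  n13⇒n9 ·f
[23] read 'd'  n9⇒n10
[24] read 'c'  n10⇒n11  → match P2@[24:24]
[25] read 'd'  n11⇒n12  → match P3@[22:25],P4@[23:25]
[26] read 'a'  n12⇒n3 ·f
[27] read 'c'  n3⇒n4  → match P2@[27:27]
[28] read 'a'  n4⇒n5
[29] read 'a'  n5⇒n6
[30] read 'd'  n6⇒n7  → match P1@[26:30]
[31] read 'd'  n7⇒n13 ·f
[32] read 'a'  n13⇒n3 ·f
[33] read 'c'  n3⇒n4  → match P2@[33:33]
[34] read 'a'  n4⇒n5
[35] read 'a'  n5⇒n6
[36] read 'd'  n6⇒n7  → match P1@[32:36]
[37] read 'd'  n7⇒n13 ·f
[38] read 'c'  n13⇒n14  → match P2@[38:38]
[39] read 'a'  n14⇒n3 ·f
[40] read 'd'  n3⇒n13 ·f
[41] read 'a'  n13⇒n3 ·f
[42] read 'c'  n3⇒n4  → match P2@[42:42]
[43] read 'a'  n4⇒n5
[44] read 'a'  n5⇒n6
[45] read 'd'  n6⇒n7  → match P1@[41:45]
[46] read 'd'  n7⇒n13 ·f
[47] read 'c'  n13⇒n14  → match P2@[47:47]
[48] read 'd'  n14⇒n15  → match P4@[46:48]
[49] read 'e'  n15⇒n1 ·f
[50] read 'e'  n1⇒n1 ·f
[51] read 'c'  n1⇒n2  → match P0@[50:51],P2@[51:51]
[52] read 'e'  n2⇒n1 ·f
[53] read 'c'  n1⇒n2  → match P0@[52:53],P2@[53:53]
[54] read 'd'  n2⇒n13 ·f
[55] read 'b'  n13⇒n9 ·f
[56] read 'd'  n9⇒n10
[57] read 'c'  n10⇒n11  → match P2@[57:57]
[58] read 'd'  n11⇒n12  → match P3@[55:58],P4@[56:58]
[59] read 'a'  n12⇒n3 ·f
[60] read 'a'  n3⇒n3 ·f
[61] read 'd'  n3⇒n13 ·f
[62] read 'b'  n13⇒n9 ·f
[63] read 'b'  n9⇒n9 ·f
[64] read 'd'  n9⇒n10
[65] read 'c'  n10⇒n11  → match P2@[65:65]
[66] read 'd'  n11⇒n12  → match P3@[63:66],P4@[64:66]
[67] read 'c'  n12⇒n14 ·f  → match P2@[67:67]
[68] read 'a'  n14⇒n3 ·f
[69] read 'c'  n3⇒n4  → match P2@[69:69]
[70] read 'a'  n4⇒n5
[71] read 'a'  n5⇒n6
[72] read 'd'  n6⇒n7  → match P1@[68:72]
[73] read 'e'  n7⇒n1 ·f
[74] read 'c'  n1⇒n2  → match P0@[73:74],P2@[74:74]
[75] read 'c'  n2⇒n8 ·f  → match P2@[75:75]

All matches (sorted): [[3,0],[3,2],[9,2],[10,3],[10,4],[17,0],[17,2],[24,2],[25,3],[25,4],[27,2],[30,1],[33,2],[36,1],[38,2],[42,2],[45,1],[47,2],[48,4],[51,0],[51,2],[53,0],[53,2],[57,2],[58,3],[58,4],[65,2],[66,3],[66,4],[67,2],[69,2],[72,1],[74,0],[74,2],[75,2]]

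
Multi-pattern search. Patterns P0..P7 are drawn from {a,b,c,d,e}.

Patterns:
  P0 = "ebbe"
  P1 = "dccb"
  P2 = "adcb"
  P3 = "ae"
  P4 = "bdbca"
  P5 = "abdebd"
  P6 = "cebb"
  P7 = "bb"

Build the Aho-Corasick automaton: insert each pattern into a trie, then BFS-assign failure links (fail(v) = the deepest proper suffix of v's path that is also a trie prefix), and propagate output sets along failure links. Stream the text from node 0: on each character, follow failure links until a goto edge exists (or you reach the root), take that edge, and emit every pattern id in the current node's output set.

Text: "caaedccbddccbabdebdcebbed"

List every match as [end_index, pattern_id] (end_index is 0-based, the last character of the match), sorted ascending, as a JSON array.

Construct AC machine:
Trie (insert patterns):
  n0 'ε': a→9 b→14 c→24 d→5 e→1
  n1 'e': b→2
  n2 'eb': b→3
  n3 'ebb': e→4
  n4 'ebbe': ·  ←P0
  n5 'd': c→6
  n6 'dc': c→7
  n7 'dcc': b→8
  n8 'dccb': ·  ←P1
  n9 'a': b→19 d→10 e→13
  n10 'ad': c→11
  n11 'adc': b→12
  n12 'adcb': ·  ←P2
  n13 'ae': ·  ←P3
  n14 'b': b→28 d→15
  n15 'bd': b→16
  n16 'bdb': c→17
  n17 'bdbc': a→18
  n18 'bdbca': ·  ←P4
  n19 'ab': d→20
  n20 'abd': e→21
  n21 'abde': b→22
  n22 'abdeb': d→23
  n23 'abdebd': ·  ←P5
  n24 'c': e→25
  n25 'ce': b→26
  n26 'ceb': b→27
  n27 'cebb': ·  ←P6
  n28 'bb': ·  ←P7

BFS fail/out derivation:
  fail(1) 'e': from fail(0)=0 chase 'e': 0 ⇒ 0;  out=∅∪out(0)=∅
  fail(5) 'd': from fail(0)=0 chase 'd': 0 ⇒ 0;  out=∅∪out(0)=∅
  fail(9) 'a': from fail(0)=0 chase 'a': 0 ⇒ 0;  out=∅∪out(0)=∅
  fail(14) 'b': from fail(0)=0 chase 'b': 0 ⇒ 0;  out=∅∪out(0)=∅
  fail(24) 'c': from fail(0)=0 chase 'c': 0 ⇒ 0;  out=∅∪out(0)=∅
  fail(2) 'eb': from fail(1)=0 chase 'b': 0 ⇒ 14;  out=∅∪out(14)=∅
  fail(6) 'dc': from fail(5)=0 chase 'c': 0 ⇒ 24;  out=∅∪out(24)=∅
  fail(10) 'ad': from fail(9)=0 chase 'd': 0 ⇒ 5;  out=∅∪out(5)=∅
  fail(13) 'ae': from fail(9)=0 chase 'e': 0 ⇒ 1;  out={3}∪out(1)={3}
  fail(15) 'bd': from fail(14)=0 chase 'd': 0 ⇒ 5;  out=∅∪out(5)=∅
  fail(19) 'ab': from fail(9)=0 chase 'b': 0 ⇒ 14;  out=∅∪out(14)=∅
  fail(25) 'ce': from fail(24)=0 chase 'e': 0 ⇒ 1;  out=∅∪out(1)=∅
  fail(28) 'bb': from fail(14)=0 chase 'b': 0 ⇒ 14;  out={7}∪out(14)={7}
  fail(3) 'ebb': from fail(2)=14 chase 'b': 14 ⇒ 28;  out=∅∪out(28)={7}
  fail(7) 'dcc': from fail(6)=24 chase 'c': 24→0 ⇒ 24;  out=∅∪out(24)=∅
  fail(11) 'adc': from fail(10)=5 chase 'c': 5 ⇒ 6;  out=∅∪out(6)=∅
  fail(16) 'bdb': from fail(15)=5 chase 'b': 5→0 ⇒ 14;  out=∅∪out(14)=∅
  fail(20) 'abd': from fail(19)=14 chase 'd': 14 ⇒ 15;  out=∅∪out(15)=∅
  fail(26) 'ceb': from fail(25)=1 chase 'b': 1 ⇒ 2;  out=∅∪out(2)=∅
  fail(4) 'ebbe': from fail(3)=28 chase 'e': 28→14→0 ⇒ 1;  out={0}∪out(1)={0}
  fail(8) 'dccb': from fail(7)=24 chase 'b': 24→0 ⇒ 14;  out={1}∪out(14)={1}
  fail(12) 'adcb': from fail(11)=6 chase 'b': 6→24→0 ⇒ 14;  out={2}∪out(14)={2}
  fail(17) 'bdbc': from fail(16)=14 chase 'c': 14→0 ⇒ 24;  out=∅∪out(24)=∅
  fail(21) 'abde': from fail(20)=15 chase 'e': 15→5→0 ⇒ 1;  out=∅∪out(1)=∅
  fail(27) 'cebb': from fail(26)=2 chase 'b': 2 ⇒ 3;  out={6}∪out(3)={6,7}
  fail(18) 'bdbca': from fail(17)=24 chase 'a': 24→0 ⇒ 9;  out={4}∪out(9)={4}
  fail(22) 'abdeb': from fail(21)=1 chase 'b': 1 ⇒ 2;  out=∅∪out(2)=∅
  fail(23) 'abdebd': from fail(22)=2 chase 'd': 2→14 ⇒ 15;  out={5}∪out(15)={5}

Scan:
i=0 'c': node 0→24
i=1 'a': node 24→9 (fail-walked)
i=2 'a': node 9→9 (fail-walked)
i=3 'e': node 9→13  ** P3@[2:3]
i=4 'd': node 13→5 (fail-walked)
i=5 'c': node 5→6
i=6 'c': node 6→7
i=7 'b': node 7→8  ** P1@[4:7]
i=8 'd': node 8→15 (fail-walked)
i=9 'd': node 15→5 (fail-walked)
i=10 'c': node 5→6
i=11 'c': node 6→7
i=12 'b': node 7→8  ** P1@[9:12]
i=13 'a': node 8→9 (fail-walked)
i=14 'b': node 9→19
i=15 'd': node 19→20
i=16 'e': node 20→21
i=17 'b': node 21→22
i=18 'd': node 22→23  ** P5@[13:18]
i=19 'c': node 23→6 (fail-walked)
i=20 'e': node 6→25 (fail-walked)
i=21 'b': node 25→26
i=22 'b': node 26→27  ** P6@[19:22],P7@[21:22]
i=23 'e': node 27→4 (fail-walked)  ** P0@[20:23]
i=24 'd': node 4→5 (fail-walked)

All matches (sorted): [[3,3],[7,1],[12,1],[18,5],[22,6],[22,7],[23,0]]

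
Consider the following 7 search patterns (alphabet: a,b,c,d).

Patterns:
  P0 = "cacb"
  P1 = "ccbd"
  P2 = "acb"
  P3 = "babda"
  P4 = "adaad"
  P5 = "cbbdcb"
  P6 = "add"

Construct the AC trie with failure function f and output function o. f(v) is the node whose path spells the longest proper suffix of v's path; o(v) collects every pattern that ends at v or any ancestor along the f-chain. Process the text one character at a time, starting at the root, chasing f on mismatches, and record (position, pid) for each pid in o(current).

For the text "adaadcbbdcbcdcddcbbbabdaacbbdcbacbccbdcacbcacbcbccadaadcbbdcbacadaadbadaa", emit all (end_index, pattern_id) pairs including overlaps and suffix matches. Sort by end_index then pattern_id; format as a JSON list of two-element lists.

Construct AC machine:
Trie (insert patterns):
  0='ε' goto a→8 b→11 c→1
  1='c' goto a→2 b→20 c→5
  2='ca' goto c→3
  3='cac' goto b→4
  4='cacb' goto ·  ←P0
  5='cc' goto b→6
  6='ccb' goto d→7
  7='ccbd' goto ·  ←P1
  8='a' goto c→9 d→16
  9='ac' goto b→10
  10='acb' goto ·  ←P2
  11='b' goto a→12
  12='ba' goto b→13
  13='bab' goto d→14
  14='babd' goto a→15
  15='babda' goto ·  ←P3
  16='ad' goto a→17 d→25
  17='ada' goto a→18
  18='adaa' goto d→19
  19='adaad' goto ·  ←P4
  20='cb' goto b→21
  21='cbb' goto d→22
  22='cbbd' goto c→23
  23='cbbdc' goto b→24
  24='cbbdcb' goto ·  ←P5
  25='add' goto ·  ←P6

Failure links (BFS by depth):
  n1('c'): parent n0 fail=0; on 'c' 0 → fail=0;  out ∅∪∅=∅
  n8('a'): parent n0 fail=0; on 'a' 0 → fail=0;  out ∅∪∅=∅
  n11('b'): parent n0 fail=0; on 'b' 0 → fail=0;  out ∅∪∅=∅
  n2('ca'): parent n1 fail=0; on 'a' 0 → fail=8;  out ∅∪∅=∅
  n5('cc'): parent n1 fail=0; on 'c' 0 → fail=1;  out ∅∪∅=∅
  n9('ac'): parent n8 fail=0; on 'c' 0 → fail=1;  out ∅∪∅=∅
  n12('ba'): parent n11 fail=0; on 'a' 0 → fail=8;  out ∅∪∅=∅
  n16('ad'): parent n8 fail=0; on 'd' 0 → fail=0;  out ∅∪∅=∅
  n20('cb'): parent n1 fail=0; on 'b' 0 → fail=11;  out ∅∪∅=∅
  n3('cac'): parent n2 fail=8; on 'c' 8 → fail=9;  out ∅∪∅=∅
  n6('ccb'): parent n5 fail=1; on 'b' 1 → fail=20;  out ∅∪∅=∅
  n10('acb'): parent n9 fail=1; on 'b' 1 → fail=20;  out {2}∪∅={2}
  n13('bab'): parent n12 fail=8; on 'b' 8→0 → fail=11;  out ∅∪∅=∅
  n17('ada'): parent n16 fail=0; on 'a' 0 → fail=8;  out ∅∪∅=∅
  n21('cbb'): parent n20 fail=11; on 'b' 11→0 → fail=11;  out ∅∪∅=∅
  n25('add'): parent n16 fail=0; on 'd' 0 → fail=0;  out {6}∪∅={6}
  n4('cacb'): parent n3 fail=9; on 'b' 9 → fail=10;  out {0}∪{2}={0,2}
  n7('ccbd'): parent n6 fail=20; on 'd' 20→11→0 → fail=0;  out {1}∪∅={1}
  n14('babd'): parent n13 fail=11; on 'd' 11→0 → fail=0;  out ∅∪∅=∅
  n18('adaa'): parent n17 fail=8; on 'a' 8→0 → fail=8;  out ∅∪∅=∅
  n22('cbbd'): parent n21 fail=11; on 'd' 11→0 → fail=0;  out ∅∪∅=∅
  n15('babda'): parent n14 fail=0; on 'a' 0 → fail=8;  out {3}∪∅={3}
  n19('adaad'): parent n18 fail=8; on 'd' 8 → fail=16;  out {4}∪∅={4}
  n23('cbbdc'): parent n22 fail=0; on 'c' 0 → fail=1;  out ∅∪∅=∅
  n24('cbbdcb'): parent n23 fail=1; on 'b' 1 → fail=20;  out {5}∪∅={5}

Text stream:
[0] read 'a'  n0⇒n8
[1] read 'd'  n8⇒n16
[2] read 'a'  n16⇒n17
[3] read 'a'  n17⇒n18
[4] read 'd'  n18⇒n19  ** P4@[0:4]
[5] read 'c'  n19⇒n1 (fail-walked)
[6] read 'b'  n1⇒n20
[7] read 'b'  n20⇒n21
[8] read 'd'  n21⇒n22
[9] read 'c'  n22⇒n23
[10] read 'b'  n23⇒n24  ** P5@[5:10]
[11] read 'c'  n24⇒n1 (fail-walked)
[12] read 'd'  n1⇒n0 (fail-walked)
[13] read 'c'  n0⇒n1
[14] read 'd'  n1⇒n0 (fail-walked)
[15] read 'd'  n0⇒n0
[16] read 'c'  n0⇒n1
[17] read 'b'  n1⇒n20
[18] read 'b'  n20⇒n21
[19] read 'b'  n21⇒n11 (fail-walked)
[20] read 'a'  n11⇒n12
[21] read 'b'  n12⇒n13
[22] read 'd'  n13⇒n14
[23] read 'a'  n14⇒n15  ** P3@[19:23]
[24] read 'a'  n15⇒n8 (fail-walked)
[25] read 'c'  n8⇒n9
[26] read 'b'  n9⇒n10  ** P2@[24:26]
[27] read 'b'  n10⇒n21 (fail-walked)
[28] read 'd'  n21⇒n22
[29] read 'c'  n22⇒n23
[30] read 'b'  n23⇒n24  ** P5@[25:30]
[31] read 'a'  n24⇒n12 (fail-walked)
[32] read 'c'  n12⇒n9 (fail-walked)
[33] read 'b'  n9⇒n10  ** P2@[31:33]
[34] read 'c'  n10⇒n1 (fail-walked)
[35] read 'c'  n1⇒n5
[36] read 'b'  n5⇒n6
[37] read 'd'  n6⇒n7  ** P1@[34:37]
[38] read 'c'  n7⇒n1 (fail-walked)
[39] read 'a'  n1⇒n2
[40] read 'c'  n2⇒n3
[41] read 'b'  n3⇒n4  ** P0@[38:41],P2@[39:41]
[42] read 'c'  n4⇒n1 (fail-walked)
[43] read 'a'  n1⇒n2
[44] read 'c'  n2⇒n3
[45] read 'b'  n3⇒n4  ** P0@[42:45],P2@[43:45]
[46] read 'c'  n4⇒n1 (fail-walked)
[47] read 'b'  n1⇒n20
[48] read 'c'  n20⇒n1 (fail-walked)
[49] read 'c'  n1⇒n5
[50] read 'a'  n5⇒n2 (fail-walked)
[51] read 'd'  n2⇒n16 (fail-walked)
[52] read 'a'  n16⇒n17
[53] read 'a'  n17⇒n18
[54] read 'd'  n18⇒n19  ** P4@[50:54]
[55] read 'c'  n19⇒n1 (fail-walked)
[56] read 'b'  n1⇒n20
[57] read 'b'  n20⇒n21
[58] read 'd'  n21⇒n22
[59] read 'c'  n22⇒n23
[60] read 'b'  n23⇒n24  ** P5@[55:60]
[61] read 'a'  n24⇒n12 (fail-walked)
[62] read 'c'  n12⇒n9 (fail-walked)
[63] read 'a'  n9⇒n2 (fail-walked)
[64] read 'd'  n2⇒n16 (fail-walked)
[65] read 'a'  n16⇒n17
[66] read 'a'  n17⇒n18
[67] read 'd'  n18⇒n19  ** P4@[63:67]
[68] read 'b'  n19⇒n11 (fail-walked)
[69] read 'a'  n11⇒n12
[70] read 'd'  n12⇒n16 (fail-walked)
[71] read 'a'  n16⇒n17
[72] read 'a'  n17⇒n18

Matches: [[4,4],[10,5],[23,3],[26,2],[30,5],[33,2],[37,1],[41,0],[41,2],[45,0],[45,2],[54,4],[60,5],[67,4]]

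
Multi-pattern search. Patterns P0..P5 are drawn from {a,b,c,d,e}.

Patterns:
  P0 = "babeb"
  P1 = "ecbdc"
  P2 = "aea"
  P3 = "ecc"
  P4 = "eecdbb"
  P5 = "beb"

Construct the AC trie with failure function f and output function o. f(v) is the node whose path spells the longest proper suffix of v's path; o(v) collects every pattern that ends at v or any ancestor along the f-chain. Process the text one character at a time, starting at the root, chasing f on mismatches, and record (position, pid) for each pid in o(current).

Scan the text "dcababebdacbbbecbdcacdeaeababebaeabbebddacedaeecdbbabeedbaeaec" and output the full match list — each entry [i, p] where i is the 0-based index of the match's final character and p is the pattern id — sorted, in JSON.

Construct AC machine:
Trie (insert patterns):
  n0 'ε': a→11 b→1 e→6
  n1 'b': a→2 e→20
  n2 'ba': b→3
  n3 'bab': e→4
  n4 'babe': b→5
  n5 'babeb': ·  [P0 ends]
  n6 'e': c→7 e→15
  n7 'ec': b→8 c→14
  n8 'ecb': d→9
  n9 'ecbd': c→10
  n10 'ecbdc': ·  [P1 ends]
  n11 'a': e→12
  n12 'ae': a→13
  n13 'aea': ·  [P2 ends]
  n14 'ecc': ·  [P3 ends]
  n15 'ee': c→16
  n16 'eec': d→17
  n17 'eecd': b→18
  n18 'eecdb': b→19
  n19 'eecdbb': ·  [P4 ends]
  n20 'be': b→21
  n21 'beb': ·  [P5 ends]

BFS fail/out derivation:
  n1('b'): parent n0 fail=0; on 'b' 0 → fail=0;  out ∅∪∅=∅
  n6('e'): parent n0 fail=0; on 'e' 0 → fail=0;  out ∅∪∅=∅
  n11('a'): parent n0 fail=0; on 'a' 0 → fail=0;  out ∅∪∅=∅
  n2('ba'): parent n1 fail=0; on 'a' 0 → fail=11;  out ∅∪∅=∅
  n7('ec'): parent n6 fail=0; on 'c' 0 → fail=0;  out ∅∪∅=∅
  n12('ae'): parent n11 fail=0; on 'e' 0 → fail=6;  out ∅∪∅=∅
  n15('ee'): parent n6 fail=0; on 'e' 0 → fail=6;  out ∅∪∅=∅
  n20('be'): parent n1 fail=0; on 'e' 0 → fail=6;  out ∅∪∅=∅
  n3('bab'): parent n2 fail=11; on 'b' 11→0 → fail=1;  out ∅∪∅=∅
  n8('ecb'): parent n7 fail=0; on 'b' 0 → fail=1;  out ∅∪∅=∅
  n13('aea'): parent n12 fail=6; on 'a' 6→0 → fail=11;  out {2}∪∅={2}
  n14('ecc'): parent n7 fail=0; on 'c' 0 → fail=0;  out {3}∪∅={3}
  n16('eec'): parent n15 fail=6; on 'c' 6 → fail=7;  out ∅∪∅=∅
  n21('beb'): parent n20 fail=6; on 'b' 6→0 → fail=1;  out {5}∪∅={5}
  n4('babe'): parent n3 fail=1; on 'e' 1 → fail=20;  out ∅∪∅=∅
  n9('ecbd'): parent n8 fail=1; on 'd' 1→0 → fail=0;  out ∅∪∅=∅
  n17('eecd'): parent n16 fail=7; on 'd' 7→0 → fail=0;  out ∅∪∅=∅
  n5('babeb'): parent n4 fail=20; on 'b' 20 → fail=21;  out {0}∪{5}={0,5}
  n10('ecbdc'): parent n9 fail=0; on 'c' 0 → fail=0;  out {1}∪∅={1}
  n18('eecdb'): parent n17 fail=0; on 'b' 0 → fail=1;  out ∅∪∅=∅
  n19('eecdbb'): parent n18 fail=1; on 'b' 1→0 → fail=1;  out {4}∪∅={4}

Run:
i=0 'd': node 0→0
i=1 'c': node 0→0
i=2 'a': node 0→11
i=3 'b': node 11→1 ·f
i=4 'a': node 1→2
i=5 'b': node 2→3
i=6 'e': node 3→4
i=7 'b': node 4→5  → match P0@[3:7],P5@[5:7]
i=8 'd': node 5→0 ·f
i=9 'a': node 0→11
i=10 'c': node 11→0 ·f
i=11 'b': node 0→1
i=12 'b': node 1→1 ·f
i=13 'b': node 1→1 ·f
i=14 'e': node 1→20
i=15 'c': node 20→7 ·f
i=16 'b': node 7→8
i=17 'd': node 8→9
i=18 'c': node 9→10  → match P1@[14:18]
i=19 'a': node 10→11 ·f
i=20 'c': node 11→0 ·f
i=21 'd': node 0→0
i=22 'e': node 0→6
i=23 'a': node 6→11 ·f
i=24 'e': node 11→12
i=25 'a': node 12→13  → match P2@[23:25]
i=26 'b': node 13→1 ·f
i=27 'a': node 1→2
i=28 'b': node 2→3
i=29 'e': node 3→4
i=30 'b': node 4→5  → match P0@[26:30],P5@[28:30]
i=31 'a': node 5→2 ·f
i=32 'e': node 2→12 ·f
i=33 'a': node 12→13  → match P2@[31:33]
i=34 'b': node 13→1 ·f
i=35 'b': node 1→1 ·f
i=36 'e': node 1→20
i=37 'b': node 20→21  → match P5@[35:37]
i=38 'd': node 21→0 ·f
i=39 'd': node 0→0
i=40 'a': node 0→11
i=41 'c': node 11→0 ·f
i=42 'e': node 0→6
i=43 'd': node 6→0 ·f
i=44 'a': node 0→11
i=45 'e': node 11→12
i=46 'e': node 12→15 ·f
i=47 'c': node 15→16
i=48 'd': node 16→17
i=49 'b': node 17→18
i=50 'b': node 18→19  → match P4@[45:50]
i=51 'a': node 19→2 ·f
i=52 'b': node 2→3
i=53 'e': node 3→4
i=54 'e': node 4→15 ·f
i=55 'd': node 15→0 ·f
i=56 'b': node 0→1
i=57 'a': node 1→2
i=58 'e': node 2→12 ·f
i=59 'a': node 12→13  → match P2@[57:59]
i=60 'e': node 13→12 ·f
i=61 'c': node 12→7 ·f

Result: [[7,0],[7,5],[18,1],[25,2],[30,0],[30,5],[33,2],[37,5],[50,4],[59,2]]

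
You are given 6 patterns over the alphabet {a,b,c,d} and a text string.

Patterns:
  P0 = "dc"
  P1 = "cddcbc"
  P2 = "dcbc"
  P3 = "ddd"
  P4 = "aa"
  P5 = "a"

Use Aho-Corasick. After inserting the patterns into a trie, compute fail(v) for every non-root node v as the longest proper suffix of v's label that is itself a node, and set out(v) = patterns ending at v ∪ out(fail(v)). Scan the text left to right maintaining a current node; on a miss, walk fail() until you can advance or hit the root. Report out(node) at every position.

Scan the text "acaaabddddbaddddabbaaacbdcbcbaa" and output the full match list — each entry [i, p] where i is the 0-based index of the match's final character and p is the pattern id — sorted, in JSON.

Build automaton:
Trie (insert patterns):
  n0 'ε': a→13 c→3 d→1
  n1 'd': c→2 d→11
  n2 'dc': b→9  ←P0
  n3 'c': d→4
  n4 'cd': d→5
  n5 'cdd': c→6
  n6 'cddc': b→7
  n7 'cddcb': c→8
  n8 'cddcbc': ·  ←P1
  n9 'dcb': c→10
  n10 'dcbc': ·  ←P2
  n11 'dd': d→12
  n12 'ddd': ·  ←P3
  n13 'a': a→14  ←P5
  n14 'aa': ·  ←P4

Failure links (BFS by depth):
  n1('d'): parent n0 fail=0; on 'd' 0 → fail=0;  out ∅∪∅=∅
  n3('c'): parent n0 fail=0; on 'c' 0 → fail=0;  out ∅∪∅=∅
  n13('a'): parent n0 fail=0; on 'a' 0 → fail=0;  out {5}∪∅={5}
  n2('dc'): parent n1 fail=0; on 'c' 0 → fail=3;  out {0}∪∅={0}
  n4('cd'): parent n3 fail=0; on 'd' 0 → fail=1;  out ∅∪∅=∅
  n11('dd'): parent n1 fail=0; on 'd' 0 → fail=1;  out ∅∪∅=∅
  n14('aa'): parent n13 fail=0; on 'a' 0 → fail=13;  out {4}∪{5}={4,5}
  n5('cdd'): parent n4 fail=1; on 'd' 1 → fail=11;  out ∅∪∅=∅
  n9('dcb'): parent n2 fail=3; on 'b' 3→0 → fail=0;  out ∅∪∅=∅
  n12('ddd'): parent n11 fail=1; on 'd' 1 → fail=11;  out {3}∪∅={3}
  n6('cddc'): parent n5 fail=11; on 'c' 11→1 → fail=2;  out ∅∪{0}={0}
  n10('dcbc'): parent n9 fail=0; on 'c' 0 → fail=3;  out {2}∪∅={2}
  n7('cddcb'): parent n6 fail=2; on 'b' 2 → fail=9;  out ∅∪∅=∅
  n8('cddcbc'): parent n7 fail=9; on 'c' 9 → fail=10;  out {1}∪{2}={1,2}

Run:
[0] read 'a'  n0⇒n13  emit P5@[0:0]
[1] read 'c'  n13⇒n3 (fail-walked)
[2] read 'a'  n3⇒n13 (fail-walked)  emit P5@[2:2]
[3] read 'a'  n13⇒n14  emit P4@[2:3],P5@[3:3]
[4] read 'a'  n14⇒n14 (fail-walked)  emit P4@[3:4],P5@[4:4]
[5] read 'b'  n14⇒n0 (fail-walked)
[6] read 'd'  n0⇒n1
[7] read 'd'  n1⇒n11
[8] read 'd'  n11⇒n12  emit P3@[6:8]
[9] read 'd'  n12⇒n12 (fail-walked)  emit P3@[7:9]
[10] read 'b'  n12⇒n0 (fail-walked)
[11] read 'a'  n0⇒n13  emit P5@[11:11]
[12] read 'd'  n13⇒n1 (fail-walked)
[13] read 'd'  n1⇒n11
[14] read 'd'  n11⇒n12  emit P3@[12:14]
[15] read 'd'  n12⇒n12 (fail-walked)  emit P3@[13:15]
[16] read 'a'  n12⇒n13 (fail-walked)  emit P5@[16:16]
[17] read 'b'  n13⇒n0 (fail-walked)
[18] read 'b'  n0⇒n0
[19] read 'a'  n0⇒n13  emit P5@[19:19]
[20] read 'a'  n13⇒n14  emit P4@[19:20],P5@[20:20]
[21] read 'a'  n14⇒n14 (fail-walked)  emit P4@[20:21],P5@[21:21]
[22] read 'c'  n14⇒n3 (fail-walked)
[23] read 'b'  n3⇒n0 (fail-walked)
[24] read 'd'  n0⇒n1
[25] read 'c'  n1⇒n2  emit P0@[24:25]
[26] read 'b'  n2⇒n9
[27] read 'c'  n9⇒n10  emit P2@[24:27]
[28] read 'b'  n10⇒n0 (fail-walked)
[29] read 'a'  n0⇒n13  emit P5@[29:29]
[30] read 'a'  n13⇒n14  emit P4@[29:30],P5@[30:30]

Result: [[0,5],[2,5],[3,4],[3,5],[4,4],[4,5],[8,3],[9,3],[11,5],[14,3],[15,3],[16,5],[19,5],[20,4],[20,5],[21,4],[21,5],[25,0],[27,2],[29,5],[30,4],[30,5]]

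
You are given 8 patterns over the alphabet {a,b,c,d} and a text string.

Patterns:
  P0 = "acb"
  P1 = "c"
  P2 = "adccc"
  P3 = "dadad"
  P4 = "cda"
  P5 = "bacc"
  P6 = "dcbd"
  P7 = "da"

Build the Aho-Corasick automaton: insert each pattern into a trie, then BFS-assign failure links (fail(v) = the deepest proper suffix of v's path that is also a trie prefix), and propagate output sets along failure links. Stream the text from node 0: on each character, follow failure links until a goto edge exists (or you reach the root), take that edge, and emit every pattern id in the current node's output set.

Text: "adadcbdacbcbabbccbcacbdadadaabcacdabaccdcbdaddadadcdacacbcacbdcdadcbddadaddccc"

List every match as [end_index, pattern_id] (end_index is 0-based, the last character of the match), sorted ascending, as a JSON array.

Construct AC machine:
Trie (insert patterns):
  0='ε' goto a→1 b→16 c→4 d→9
  1='a' goto c→2 d→5
  2='ac' goto b→3
  3='acb' goto ·  [P0 ends]
  4='c' goto d→14  [P1 ends]
  5='ad' goto c→6
  6='adc' goto c→7
  7='adcc' goto c→8
  8='adccc' goto ·  [P2 ends]
  9='d' goto a→10 c→20
  10='da' goto d→11  [P7 ends]
  11='dad' goto a→12
  12='dada' goto d→13
  13='dadad' goto ·  [P3 ends]
  14='cd' goto a→15
  15='cda' goto ·  [P4 ends]
  16='b' goto a→17
  17='ba' goto c→18
  18='bac' goto c→19
  19='bacc' goto ·  [P5 ends]
  20='dc' goto b→21
  21='dcb' goto d→22
  22='dcbd' goto ·  [P6 ends]

Failure links (BFS by depth):
  n1('a'): parent n0 fail=0; on 'a' 0 → fail=0;  out ∅∪∅=∅
  n4('c'): parent n0 fail=0; on 'c' 0 → fail=0;  out {1}∪∅={1}
  n9('d'): parent n0 fail=0; on 'd' 0 → fail=0;  out ∅∪∅=∅
  n16('b'): parent n0 fail=0; on 'b' 0 → fail=0;  out ∅∪∅=∅
  n2('ac'): parent n1 fail=0; on 'c' 0 → fail=4;  out ∅∪{1}={1}
  n5('ad'): parent n1 fail=0; on 'd' 0 → fail=9;  out ∅∪∅=∅
  n10('da'): parent n9 fail=0; on 'a' 0 → fail=1;  out {7}∪∅={7}
  n14('cd'): parent n4 fail=0; on 'd' 0 → fail=9;  out ∅∪∅=∅
  n17('ba'): parent n16 fail=0; on 'a' 0 → fail=1;  out ∅∪∅=∅
  n20('dc'): parent n9 fail=0; on 'c' 0 → fail=4;  out ∅∪{1}={1}
  n3('acb'): parent n2 fail=4; on 'b' 4→0 → fail=16;  out {0}∪∅={0}
  n6('adc'): parent n5 fail=9; on 'c' 9 → fail=20;  out ∅∪{1}={1}
  n11('dad'): parent n10 fail=1; on 'd' 1 → fail=5;  out ∅∪∅=∅
  n15('cda'): parent n14 fail=9; on 'a' 9 → fail=10;  out {4}∪{7}={4,7}
  n18('bac'): parent n17 fail=1; on 'c' 1 → fail=2;  out ∅∪{1}={1}
  n21('dcb'): parent n20 fail=4; on 'b' 4→0 → fail=16;  out ∅∪∅=∅
  n7('adcc'): parent n6 fail=20; on 'c' 20→4→0 → fail=4;  out ∅∪{1}={1}
  n12('dada'): parent n11 fail=5; on 'a' 5→9 → fail=10;  out ∅∪{7}={7}
  n19('bacc'): parent n18 fail=2; on 'c' 2→4→0 → fail=4;  out {5}∪{1}={1,5}
  n22('dcbd'): parent n21 fail=16; on 'd' 16→0 → fail=9;  out {6}∪∅={6}
  n8('adccc'): parent n7 fail=4; on 'c' 4→0 → fail=4;  out {2}∪{1}={1,2}
  n13('dadad'): parent n12 fail=10; on 'd' 10 → fail=11;  out {3}∪∅={3}

Scan:
i=0 'a': node 0→1
i=1 'd': node 1→5
i=2 'a': node 5→10 ·f  ** P7@[1:2]
i=3 'd': node 10→11
i=4 'c': node 11→6 ·f  ** P1@[4:4]
i=5 'b': node 6→21 ·f
i=6 'd': node 21→22  ** P6@[3:6]
i=7 'a': node 22→10 ·f  ** P7@[6:7]
i=8 'c': node 10→2 ·f  ** P1@[8:8]
i=9 'b': node 2→3  ** P0@[7:9]
i=10 'c': node 3→4 ·f  ** P1@[10:10]
i=11 'b': node 4→16 ·f
i=12 'a': node 16→17
i=13 'b': node 17→16 ·f
i=14 'b': node 16→16 ·f
i=15 'c': node 16→4 ·f  ** P1@[15:15]
i=16 'c': node 4→4 ·f  ** P1@[16:16]
i=17 'b': node 4→16 ·f
i=18 'c': node 16→4 ·f  ** P1@[18:18]
i=19 'a': node 4→1 ·f
i=20 'c': node 1→2  ** P1@[20:20]
i=21 'b': node 2→3  ** P0@[19:21]
i=22 'd': node 3→9 ·f
i=23 'a': node 9→10  ** P7@[22:23]
i=24 'd': node 10→11
i=25 'a': node 11→12  ** P7@[24:25]
i=26 'd': node 12→13  ** P3@[22:26]
i=27 'a': node 13→12 ·f  ** P7@[26:27]
i=28 'a': node 12→1 ·f
i=29 'b': node 1→16 ·f
i=30 'c': node 16→4 ·f  ** P1@[30:30]
i=31 'a': node 4→1 ·f
i=32 'c': node 1→2  ** P1@[32:32]
i=33 'd': node 2→14 ·f
i=34 'a': node 14→15  ** P4@[32:34],P7@[33:34]
i=35 'b': node 15→16 ·f
i=36 'a': node 16→17
i=37 'c': node 17→18  ** P1@[37:37]
i=38 'c': node 18→19  ** P1@[38:38],P5@[35:38]
i=39 'd': node 19→14 ·f
i=40 'c': node 14→20 ·f  ** P1@[40:40]
i=41 'b': node 20→21
i=42 'd': node 21→22  ** P6@[39:42]
i=43 'a': node 22→10 ·f  ** P7@[42:43]
i=44 'd': node 10→11
i=45 'd': node 11→9 ·f
i=46 'a': node 9→10  ** P7@[45:46]
i=47 'd': node 10→11
i=48 'a': node 11→12  ** P7@[47:48]
i=49 'd': node 12→13  ** P3@[45:49]
i=50 'c': node 13→6 ·f  ** P1@[50:50]
i=51 'd': node 6→14 ·f
i=52 'a': node 14→15  ** P4@[50:52],P7@[51:52]
i=53 'c': node 15→2 ·f  ** P1@[53:53]
i=54 'a': node 2→1 ·f
i=55 'c': node 1→2  ** P1@[55:55]
i=56 'b': node 2→3  ** P0@[54:56]
i=57 'c': node 3→4 ·f  ** P1@[57:57]
i=58 'a': node 4→1 ·f
i=59 'c': node 1→2  ** P1@[59:59]
i=60 'b': node 2→3  ** P0@[58:60]
i=61 'd': node 3→9 ·f
i=62 'c': node 9→20  ** P1@[62:62]
i=63 'd': node 20→14 ·f
i=64 'a': node 14→15  ** P4@[62:64],P7@[63:64]
i=65 'd': node 15→11 ·f
i=66 'c': node 11→6 ·f  ** P1@[66:66]
i=67 'b': node 6→21 ·f
i=68 'd': node 21→22  ** P6@[65:68]
i=69 'd': node 22→9 ·f
i=70 'a': node 9→10  ** P7@[69:70]
i=71 'd': node 10→11
i=72 'a': node 11→12  ** P7@[71:72]
i=73 'd': node 12→13  ** P3@[69:73]
i=74 'd': node 13→9 ·f
i=75 'c': node 9→20  ** P1@[75:75]
i=76 'c': node 20→4 ·f  ** P1@[76:76]
i=77 'c': node 4→4 ·f  ** P1@[77:77]

All matches (sorted): [[2,7],[4,1],[6,6],[7,7],[8,1],[9,0],[10,1],[15,1],[16,1],[18,1],[20,1],[21,0],[23,7],[25,7],[26,3],[27,7],[30,1],[32,1],[34,4],[34,7],[37,1],[38,1],[38,5],[40,1],[42,6],[43,7],[46,7],[48,7],[49,3],[50,1],[52,4],[52,7],[53,1],[55,1],[56,0],[57,1],[59,1],[60,0],[62,1],[64,4],[64,7],[66,1],[68,6],[70,7],[72,7],[73,3],[75,1],[76,1],[77,1]]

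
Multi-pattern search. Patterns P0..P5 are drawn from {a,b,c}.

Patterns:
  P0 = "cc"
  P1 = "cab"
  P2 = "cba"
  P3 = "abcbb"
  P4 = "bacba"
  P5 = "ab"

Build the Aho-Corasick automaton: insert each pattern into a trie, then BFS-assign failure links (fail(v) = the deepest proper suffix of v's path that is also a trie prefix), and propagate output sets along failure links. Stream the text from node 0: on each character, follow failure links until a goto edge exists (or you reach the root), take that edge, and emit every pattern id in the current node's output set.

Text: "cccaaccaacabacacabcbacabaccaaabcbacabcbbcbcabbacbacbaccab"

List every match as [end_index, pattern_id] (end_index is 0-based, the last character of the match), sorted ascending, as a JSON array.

Construct AC machine:
Trie nodes:
  0='ε' goto a→7 b→12 c→1
  1='c' goto a→3 b→5 c→2
  2='cc' goto ·  [P0 ends]
  3='ca' goto b→4
  4='cab' goto ·  [P1 ends]
  5='cb' goto a→6
  6='cba' goto ·  [P2 ends]
  7='a' goto b→8
  8='ab' goto c→9  [P5 ends]
  9='abc' goto b→10
  10='abcb' goto b→11
  11='abcbb' goto ·  [P3 ends]
  12='b' goto a→13
  13='ba' goto c→14
  14='bac' goto b→15
  15='bacb' goto a→16
  16='bacba' goto ·  [P4 ends]

BFS fail/out derivation:
  fail(1) 'c': from fail(0)=0 chase 'c': 0 ⇒ 0;  out=∅∪out(0)=∅
  fail(7) 'a': from fail(0)=0 chase 'a': 0 ⇒ 0;  out=∅∪out(0)=∅
  fail(12) 'b': from fail(0)=0 chase 'b': 0 ⇒ 0;  out=∅∪out(0)=∅
  fail(2) 'cc': from fail(1)=0 chase 'c': 0 ⇒ 1;  out={0}∪out(1)={0}
  fail(3) 'ca': from fail(1)=0 chase 'a': 0 ⇒ 7;  out=∅∪out(7)=∅
  fail(5) 'cb': from fail(1)=0 chase 'b': 0 ⇒ 12;  out=∅∪out(12)=∅
  fail(8) 'ab': from fail(7)=0 chase 'b': 0 ⇒ 12;  out={5}∪out(12)={5}
  fail(13) 'ba': from fail(12)=0 chase 'a': 0 ⇒ 7;  out=∅∪out(7)=∅
  fail(4) 'cab': from fail(3)=7 chase 'b': 7 ⇒ 8;  out={1}∪out(8)={1,5}
  fail(6) 'cba': from fail(5)=12 chase 'a': 12 ⇒ 13;  out={2}∪out(13)={2}
  fail(9) 'abc': from fail(8)=12 chase 'c': 12→0 ⇒ 1;  out=∅∪out(1)=∅
  fail(14) 'bac': from fail(13)=7 chase 'c': 7→0 ⇒ 1;  out=∅∪out(1)=∅
  fail(10) 'abcb': from fail(9)=1 chase 'b': 1 ⇒ 5;  out=∅∪out(5)=∅
  fail(15) 'bacb': from fail(14)=1 chase 'b': 1 ⇒ 5;  out=∅∪out(5)=∅
  fail(11) 'abcbb': from fail(10)=5 chase 'b': 5→12→0 ⇒ 12;  out={3}∪out(12)={3}
  fail(16) 'bacba': from fail(15)=5 chase 'a': 5 ⇒ 6;  out={4}∪out(6)={2,4}

Text stream:
pos 0 'c': at 1
pos 1 'c': at 2  emit P0@[0:1]
pos 2 'c': at 2 (via fail)  emit P0@[1:2]
pos 3 'a': at 3 (via fail)
pos 4 'a': at 7 (via fail)
pos 5 'c': at 1 (via fail)
pos 6 'c': at 2  emit P0@[5:6]
pos 7 'a': at 3 (via fail)
pos 8 'a': at 7 (via fail)
pos 9 'c': at 1 (via fail)
pos 10 'a': at 3
pos 11 'b': at 4  emit P1@[9:11],P5@[10:11]
pos 12 'a': at 13 (via fail)
pos 13 'c': at 14
pos 14 'a': at 3 (via fail)
pos 15 'c': at 1 (via fail)
pos 16 'a': at 3
pos 17 'b': at 4  emit P1@[15:17],P5@[16:17]
pos 18 'c': at 9 (via fail)
pos 19 'b': at 10
pos 20 'a': at 6 (via fail)  emit P2@[18:20]
pos 21 'c': at 14 (via fail)
pos 22 'a': at 3 (via fail)
pos 23 'b': at 4  emit P1@[21:23],P5@[22:23]
pos 24 'a': at 13 (via fail)
pos 25 'c': at 14
pos 26 'c': at 2 (via fail)  emit P0@[25:26]
pos 27 'a': at 3 (via fail)
pos 28 'a': at 7 (via fail)
pos 29 'a': at 7 (via fail)
pos 30 'b': at 8  emit P5@[29:30]
pos 31 'c': at 9
pos 32 'b': at 10
pos 33 'a': at 6 (via fail)  emit P2@[31:33]
pos 34 'c': at 14 (via fail)
pos 35 'a': at 3 (via fail)
pos 36 'b': at 4  emit P1@[34:36],P5@[35:36]
pos 37 'c': at 9 (via fail)
pos 38 'b': at 10
pos 39 'b': at 11  emit P3@[35:39]
pos 40 'c': at 1 (via fail)
pos 41 'b': at 5
pos 42 'c': at 1 (via fail)
pos 43 'a': at 3
pos 44 'b': at 4  emit P1@[42:44],P5@[43:44]
pos 45 'b': at 12 (via fail)
pos 46 'a': at 13
pos 47 'c': at 14
pos 48 'b': at 15
pos 49 'a': at 16  emit P2@[47:49],P4@[45:49]
pos 50 'c': at 14 (via fail)
pos 51 'b': at 15
pos 52 'a': at 16  emit P2@[50:52],P4@[48:52]
pos 53 'c': at 14 (via fail)
pos 54 'c': at 2 (via fail)  emit P0@[53:54]
pos 55 'a': at 3 (via fail)
pos 56 'b': at 4  emit P1@[54:56],P5@[55:56]

Matches: [[1,0],[2,0],[6,0],[11,1],[11,5],[17,1],[17,5],[20,2],[23,1],[23,5],[26,0],[30,5],[33,2],[36,1],[36,5],[39,3],[44,1],[44,5],[49,2],[49,4],[52,2],[52,4],[54,0],[56,1],[56,5]]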